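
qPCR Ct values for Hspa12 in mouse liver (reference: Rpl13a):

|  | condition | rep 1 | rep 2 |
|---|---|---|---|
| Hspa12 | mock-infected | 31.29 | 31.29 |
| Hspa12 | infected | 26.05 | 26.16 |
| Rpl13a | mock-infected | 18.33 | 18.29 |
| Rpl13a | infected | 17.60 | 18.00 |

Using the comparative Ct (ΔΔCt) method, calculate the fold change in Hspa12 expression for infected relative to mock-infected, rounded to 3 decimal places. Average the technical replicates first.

Mean Ct: Hspa12 mock-infected 31.290; Hspa12 infected 26.105; Rpl13a mock-infected 18.310; Rpl13a infected 17.800
ΔCt(mock-infected) = 31.290 − 18.310 = 12.980
ΔCt(infected) = 26.105 − 17.800 = 8.305
ΔΔCt = 8.305 − 12.980 = -4.675
Fold change = 2^(−(-4.675)) = 2^4.675 = 25.5455

25.546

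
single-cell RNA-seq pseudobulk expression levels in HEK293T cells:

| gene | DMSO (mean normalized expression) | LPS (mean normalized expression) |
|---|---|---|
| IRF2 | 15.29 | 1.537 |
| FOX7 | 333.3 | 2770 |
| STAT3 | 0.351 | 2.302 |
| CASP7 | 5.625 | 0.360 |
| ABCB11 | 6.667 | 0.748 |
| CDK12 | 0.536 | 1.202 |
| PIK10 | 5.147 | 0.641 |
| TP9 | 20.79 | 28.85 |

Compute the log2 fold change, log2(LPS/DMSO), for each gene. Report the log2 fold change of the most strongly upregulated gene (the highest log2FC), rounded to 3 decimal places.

log2(1.537/15.29) = -3.314  (IRF2)
log2(2770/333.3) = 3.055  (FOX7)
log2(2.302/0.351) = 2.713  (STAT3)
log2(0.360/5.625) = -3.966  (CASP7)
log2(0.748/6.667) = -3.156  (ABCB11)
log2(1.202/0.536) = 1.165  (CDK12)
log2(0.641/5.147) = -3.005  (PIK10)
log2(28.85/20.79) = 0.473  (TP9)
FOX7 is most strongly upregulated.

3.055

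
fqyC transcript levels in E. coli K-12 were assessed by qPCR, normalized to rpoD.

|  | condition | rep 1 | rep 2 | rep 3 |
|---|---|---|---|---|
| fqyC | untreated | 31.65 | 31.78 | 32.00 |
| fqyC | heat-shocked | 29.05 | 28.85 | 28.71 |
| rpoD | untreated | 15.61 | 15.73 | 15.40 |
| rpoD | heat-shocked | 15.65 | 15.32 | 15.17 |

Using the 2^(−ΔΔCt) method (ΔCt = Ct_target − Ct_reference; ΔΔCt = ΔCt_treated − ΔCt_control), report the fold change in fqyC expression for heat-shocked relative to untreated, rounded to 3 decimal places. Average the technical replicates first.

Mean Ct: fqyC untreated 31.810; fqyC heat-shocked 28.870; rpoD untreated 15.580; rpoD heat-shocked 15.380
ΔCt(untreated) = 31.810 − 15.580 = 16.230
ΔCt(heat-shocked) = 28.870 − 15.380 = 13.490
ΔΔCt = 13.490 − 16.230 = -2.740
Fold change = 2^(−(-2.740)) = 2^2.740 = 6.6807

6.681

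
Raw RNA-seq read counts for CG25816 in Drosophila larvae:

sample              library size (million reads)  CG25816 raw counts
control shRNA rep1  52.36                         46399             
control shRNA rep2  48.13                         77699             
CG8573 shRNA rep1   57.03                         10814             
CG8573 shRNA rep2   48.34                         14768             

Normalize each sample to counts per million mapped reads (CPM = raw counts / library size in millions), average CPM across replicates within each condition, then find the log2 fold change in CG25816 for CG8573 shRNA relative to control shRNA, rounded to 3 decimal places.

-2.336

CPM(control shRNA rep1) = 46399 / 52.36 = 886.1536
CPM(control shRNA rep2) = 77699 / 48.13 = 1614.3569
CPM(CG8573 shRNA rep1) = 10814 / 57.03 = 189.6195
CPM(CG8573 shRNA rep2) = 14768 / 48.34 = 305.5027
mean CPM(control shRNA) = 1250.2553; mean CPM(CG8573 shRNA) = 247.5611
Fold change = 247.5611 / 1250.2553 = 0.19801
log2(0.19801) = -2.3364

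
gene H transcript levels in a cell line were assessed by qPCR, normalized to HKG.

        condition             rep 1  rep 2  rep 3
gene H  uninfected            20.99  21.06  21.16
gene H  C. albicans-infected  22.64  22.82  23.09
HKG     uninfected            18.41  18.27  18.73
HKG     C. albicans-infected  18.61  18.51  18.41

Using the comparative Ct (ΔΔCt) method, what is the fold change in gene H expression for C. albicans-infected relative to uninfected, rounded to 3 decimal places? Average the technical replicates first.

Mean Ct: gene H uninfected 21.070; gene H C. albicans-infected 22.850; HKG uninfected 18.470; HKG C. albicans-infected 18.510
ΔCt(uninfected) = 21.070 − 18.470 = 2.600
ΔCt(C. albicans-infected) = 22.850 − 18.510 = 4.340
ΔΔCt = 4.340 − 2.600 = 1.740
Fold change = 2^(−1.740) = 0.2994

0.299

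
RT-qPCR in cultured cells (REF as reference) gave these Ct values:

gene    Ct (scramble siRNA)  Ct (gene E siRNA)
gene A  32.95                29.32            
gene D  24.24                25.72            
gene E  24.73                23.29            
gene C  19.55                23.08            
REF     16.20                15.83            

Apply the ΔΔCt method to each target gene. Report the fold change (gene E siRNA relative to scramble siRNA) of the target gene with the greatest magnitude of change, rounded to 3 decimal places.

gene A: ΔΔCt = (29.32−15.83) − (32.95−16.20) = 13.49 − 16.75 = -3.26; fold change = 2^3.26 = 9.580
gene D: ΔΔCt = (25.72−15.83) − (24.24−16.20) = 9.89 − 8.04 = 1.85; fold change = 2^-1.85 = 0.277
gene E: ΔΔCt = (23.29−15.83) − (24.73−16.20) = 7.46 − 8.53 = -1.07; fold change = 2^1.07 = 2.099
gene C: ΔΔCt = (23.08−15.83) − (19.55−16.20) = 7.25 − 3.35 = 3.90; fold change = 2^-3.90 = 0.067
gene C has the largest |ΔΔCt| = 3.90.

0.067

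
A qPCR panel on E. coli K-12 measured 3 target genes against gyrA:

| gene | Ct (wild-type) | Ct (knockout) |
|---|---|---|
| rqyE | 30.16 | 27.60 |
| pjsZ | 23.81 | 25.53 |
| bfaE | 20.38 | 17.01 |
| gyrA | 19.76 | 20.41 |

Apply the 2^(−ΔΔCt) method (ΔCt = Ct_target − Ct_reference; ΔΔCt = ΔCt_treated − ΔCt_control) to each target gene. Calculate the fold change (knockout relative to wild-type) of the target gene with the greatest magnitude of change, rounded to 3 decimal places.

rqyE: ΔΔCt = (27.60−20.41) − (30.16−19.76) = 7.19 − 10.40 = -3.21; fold change = 2^3.21 = 9.254
pjsZ: ΔΔCt = (25.53−20.41) − (23.81−19.76) = 5.12 − 4.05 = 1.07; fold change = 2^-1.07 = 0.476
bfaE: ΔΔCt = (17.01−20.41) − (20.38−19.76) = -3.40 − 0.62 = -4.02; fold change = 2^4.02 = 16.223
bfaE has the largest |ΔΔCt| = 4.02.

16.223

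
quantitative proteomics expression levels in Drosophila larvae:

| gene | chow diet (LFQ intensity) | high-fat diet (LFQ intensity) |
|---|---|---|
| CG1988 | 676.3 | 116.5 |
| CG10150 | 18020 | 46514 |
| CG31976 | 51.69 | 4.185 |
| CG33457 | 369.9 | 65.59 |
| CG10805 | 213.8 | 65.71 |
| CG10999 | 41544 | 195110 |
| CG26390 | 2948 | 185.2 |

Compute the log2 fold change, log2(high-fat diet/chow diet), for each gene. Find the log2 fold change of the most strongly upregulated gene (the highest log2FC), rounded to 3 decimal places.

log2(116.5/676.3) = -2.537  (CG1988)
log2(46514/18020) = 1.368  (CG10150)
log2(4.185/51.69) = -3.627  (CG31976)
log2(65.59/369.9) = -2.496  (CG33457)
log2(65.71/213.8) = -1.702  (CG10805)
log2(195110/41544) = 2.232  (CG10999)
log2(185.2/2948) = -3.993  (CG26390)
CG10999 is most strongly upregulated.

2.232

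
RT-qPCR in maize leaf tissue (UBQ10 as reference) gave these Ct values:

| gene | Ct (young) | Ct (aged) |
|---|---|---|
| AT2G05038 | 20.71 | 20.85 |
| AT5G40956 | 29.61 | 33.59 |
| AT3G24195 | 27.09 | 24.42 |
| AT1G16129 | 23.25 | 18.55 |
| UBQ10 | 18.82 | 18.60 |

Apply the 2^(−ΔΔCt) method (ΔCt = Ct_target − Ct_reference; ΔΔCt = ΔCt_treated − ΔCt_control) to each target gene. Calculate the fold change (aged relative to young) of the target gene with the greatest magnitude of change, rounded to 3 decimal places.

22.316

AT2G05038: ΔΔCt = (20.85−18.60) − (20.71−18.82) = 2.25 − 1.89 = 0.36; fold change = 2^-0.36 = 0.779
AT5G40956: ΔΔCt = (33.59−18.60) − (29.61−18.82) = 14.99 − 10.79 = 4.20; fold change = 2^-4.20 = 0.054
AT3G24195: ΔΔCt = (24.42−18.60) − (27.09−18.82) = 5.82 − 8.27 = -2.45; fold change = 2^2.45 = 5.464
AT1G16129: ΔΔCt = (18.55−18.60) − (23.25−18.82) = -0.05 − 4.43 = -4.48; fold change = 2^4.48 = 22.316
AT1G16129 has the largest |ΔΔCt| = 4.48.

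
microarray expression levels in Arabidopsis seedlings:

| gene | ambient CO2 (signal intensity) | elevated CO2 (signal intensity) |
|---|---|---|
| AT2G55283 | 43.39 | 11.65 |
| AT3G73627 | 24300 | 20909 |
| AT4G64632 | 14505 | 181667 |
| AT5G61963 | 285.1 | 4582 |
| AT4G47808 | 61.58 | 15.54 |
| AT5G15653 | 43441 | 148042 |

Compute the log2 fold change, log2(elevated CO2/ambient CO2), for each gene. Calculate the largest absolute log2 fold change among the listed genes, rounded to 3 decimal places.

4.006

log2(11.65/43.39) = -1.897  (AT2G55283)
log2(20909/24300) = -0.217  (AT3G73627)
log2(181667/14505) = 3.647  (AT4G64632)
log2(4582/285.1) = 4.006  (AT5G61963)
log2(15.54/61.58) = -1.986  (AT4G47808)
log2(148042/43441) = 1.769  (AT5G15653)
The largest magnitude belongs to AT5G61963.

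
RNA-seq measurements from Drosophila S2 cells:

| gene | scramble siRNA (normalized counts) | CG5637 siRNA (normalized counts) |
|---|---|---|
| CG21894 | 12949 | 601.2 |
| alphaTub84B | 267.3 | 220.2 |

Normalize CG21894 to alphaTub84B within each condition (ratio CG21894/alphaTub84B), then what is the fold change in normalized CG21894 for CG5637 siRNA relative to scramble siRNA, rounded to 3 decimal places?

CG21894/alphaTub84B (scramble siRNA) = 12949 / 267.3 = 48.444
CG21894/alphaTub84B (CG5637 siRNA) = 601.2 / 220.2 = 2.7302
Fold change = 2.7302 / 48.444 = 0.0564

0.056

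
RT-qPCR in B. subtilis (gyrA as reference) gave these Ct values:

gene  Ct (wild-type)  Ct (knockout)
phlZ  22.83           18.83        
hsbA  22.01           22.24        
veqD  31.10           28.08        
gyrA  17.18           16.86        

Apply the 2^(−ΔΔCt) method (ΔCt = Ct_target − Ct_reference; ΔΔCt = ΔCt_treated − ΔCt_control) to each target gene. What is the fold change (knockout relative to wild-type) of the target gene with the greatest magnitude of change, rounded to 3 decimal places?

phlZ: ΔΔCt = (18.83−16.86) − (22.83−17.18) = 1.97 − 5.65 = -3.68; fold change = 2^3.68 = 12.817
hsbA: ΔΔCt = (22.24−16.86) − (22.01−17.18) = 5.38 − 4.83 = 0.55; fold change = 2^-0.55 = 0.683
veqD: ΔΔCt = (28.08−16.86) − (31.10−17.18) = 11.22 − 13.92 = -2.70; fold change = 2^2.70 = 6.498
phlZ has the largest |ΔΔCt| = 3.68.

12.817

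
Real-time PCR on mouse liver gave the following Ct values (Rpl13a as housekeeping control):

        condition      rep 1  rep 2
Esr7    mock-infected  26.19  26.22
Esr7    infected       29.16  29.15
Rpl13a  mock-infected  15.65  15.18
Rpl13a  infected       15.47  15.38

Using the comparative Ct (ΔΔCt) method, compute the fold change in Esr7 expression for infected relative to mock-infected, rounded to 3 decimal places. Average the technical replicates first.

0.130

Mean Ct: Esr7 mock-infected 26.205; Esr7 infected 29.155; Rpl13a mock-infected 15.415; Rpl13a infected 15.425
ΔCt(mock-infected) = 26.205 − 15.415 = 10.790
ΔCt(infected) = 29.155 − 15.425 = 13.730
ΔΔCt = 13.730 − 10.790 = 2.940
Fold change = 2^(−2.940) = 0.1303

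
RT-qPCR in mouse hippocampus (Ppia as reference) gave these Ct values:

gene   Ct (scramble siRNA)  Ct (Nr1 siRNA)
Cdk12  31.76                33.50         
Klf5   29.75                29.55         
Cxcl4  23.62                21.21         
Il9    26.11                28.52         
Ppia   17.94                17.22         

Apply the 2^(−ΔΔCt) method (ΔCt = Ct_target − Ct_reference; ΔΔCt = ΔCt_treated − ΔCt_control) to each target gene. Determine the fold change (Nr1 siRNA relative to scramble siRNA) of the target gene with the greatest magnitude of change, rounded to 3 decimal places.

Cdk12: ΔΔCt = (33.50−17.22) − (31.76−17.94) = 16.28 − 13.82 = 2.46; fold change = 2^-2.46 = 0.182
Klf5: ΔΔCt = (29.55−17.22) − (29.75−17.94) = 12.33 − 11.81 = 0.52; fold change = 2^-0.52 = 0.697
Cxcl4: ΔΔCt = (21.21−17.22) − (23.62−17.94) = 3.99 − 5.68 = -1.69; fold change = 2^1.69 = 3.227
Il9: ΔΔCt = (28.52−17.22) − (26.11−17.94) = 11.30 − 8.17 = 3.13; fold change = 2^-3.13 = 0.114
Il9 has the largest |ΔΔCt| = 3.13.

0.114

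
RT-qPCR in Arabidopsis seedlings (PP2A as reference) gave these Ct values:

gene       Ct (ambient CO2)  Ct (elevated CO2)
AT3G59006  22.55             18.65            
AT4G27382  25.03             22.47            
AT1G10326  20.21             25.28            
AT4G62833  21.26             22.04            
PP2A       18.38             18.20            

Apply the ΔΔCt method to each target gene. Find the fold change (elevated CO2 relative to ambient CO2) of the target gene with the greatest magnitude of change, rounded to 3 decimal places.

AT3G59006: ΔΔCt = (18.65−18.20) − (22.55−18.38) = 0.45 − 4.17 = -3.72; fold change = 2^3.72 = 13.177
AT4G27382: ΔΔCt = (22.47−18.20) − (25.03−18.38) = 4.27 − 6.65 = -2.38; fold change = 2^2.38 = 5.205
AT1G10326: ΔΔCt = (25.28−18.20) − (20.21−18.38) = 7.08 − 1.83 = 5.25; fold change = 2^-5.25 = 0.026
AT4G62833: ΔΔCt = (22.04−18.20) − (21.26−18.38) = 3.84 − 2.88 = 0.96; fold change = 2^-0.96 = 0.514
AT1G10326 has the largest |ΔΔCt| = 5.25.

0.026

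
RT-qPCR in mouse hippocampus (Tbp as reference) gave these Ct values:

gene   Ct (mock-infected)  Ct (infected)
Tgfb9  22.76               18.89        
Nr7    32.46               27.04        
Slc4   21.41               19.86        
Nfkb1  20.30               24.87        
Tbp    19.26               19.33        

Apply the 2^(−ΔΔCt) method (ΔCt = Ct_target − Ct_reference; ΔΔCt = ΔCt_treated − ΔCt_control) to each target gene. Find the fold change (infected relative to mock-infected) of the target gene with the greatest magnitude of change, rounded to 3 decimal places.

44.942

Tgfb9: ΔΔCt = (18.89−19.33) − (22.76−19.26) = -0.44 − 3.50 = -3.94; fold change = 2^3.94 = 15.348
Nr7: ΔΔCt = (27.04−19.33) − (32.46−19.26) = 7.71 − 13.20 = -5.49; fold change = 2^5.49 = 44.942
Slc4: ΔΔCt = (19.86−19.33) − (21.41−19.26) = 0.53 − 2.15 = -1.62; fold change = 2^1.62 = 3.074
Nfkb1: ΔΔCt = (24.87−19.33) − (20.30−19.26) = 5.54 − 1.04 = 4.50; fold change = 2^-4.50 = 0.044
Nr7 has the largest |ΔΔCt| = 5.49.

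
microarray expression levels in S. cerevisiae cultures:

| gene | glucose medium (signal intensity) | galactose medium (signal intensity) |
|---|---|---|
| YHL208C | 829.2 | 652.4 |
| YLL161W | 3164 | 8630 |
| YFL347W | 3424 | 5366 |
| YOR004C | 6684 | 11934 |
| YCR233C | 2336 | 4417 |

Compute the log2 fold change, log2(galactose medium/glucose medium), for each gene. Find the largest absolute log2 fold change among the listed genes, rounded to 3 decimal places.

1.448

log2(652.4/829.2) = -0.346  (YHL208C)
log2(8630/3164) = 1.448  (YLL161W)
log2(5366/3424) = 0.648  (YFL347W)
log2(11934/6684) = 0.836  (YOR004C)
log2(4417/2336) = 0.919  (YCR233C)
The largest magnitude belongs to YLL161W.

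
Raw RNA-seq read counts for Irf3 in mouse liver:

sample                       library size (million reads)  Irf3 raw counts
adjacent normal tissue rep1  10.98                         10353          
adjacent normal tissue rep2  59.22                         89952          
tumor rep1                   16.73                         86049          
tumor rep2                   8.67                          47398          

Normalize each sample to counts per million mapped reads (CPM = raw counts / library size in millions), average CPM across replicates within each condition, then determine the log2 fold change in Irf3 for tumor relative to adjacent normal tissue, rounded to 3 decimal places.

2.108

CPM(adjacent normal tissue rep1) = 10353 / 10.98 = 942.8962
CPM(adjacent normal tissue rep2) = 89952 / 59.22 = 1518.9463
CPM(tumor rep1) = 86049 / 16.73 = 5143.3951
CPM(tumor rep2) = 47398 / 8.67 = 5466.8973
mean CPM(adjacent normal tissue) = 1230.9212; mean CPM(tumor) = 5305.1462
Fold change = 5305.1462 / 1230.9212 = 4.30990
log2(4.30990) = 2.1077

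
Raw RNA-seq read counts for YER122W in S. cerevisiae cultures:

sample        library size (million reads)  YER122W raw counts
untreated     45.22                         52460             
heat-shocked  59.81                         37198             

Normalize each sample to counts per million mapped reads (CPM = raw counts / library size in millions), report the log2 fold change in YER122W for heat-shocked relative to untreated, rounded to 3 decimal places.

-0.899

CPM(untreated) = 52460 / 45.22 = 1160.1061
CPM(heat-shocked) = 37198 / 59.81 = 621.9361
Fold change = 621.9361 / 1160.1061 = 0.53610
log2(0.53610) = -0.8994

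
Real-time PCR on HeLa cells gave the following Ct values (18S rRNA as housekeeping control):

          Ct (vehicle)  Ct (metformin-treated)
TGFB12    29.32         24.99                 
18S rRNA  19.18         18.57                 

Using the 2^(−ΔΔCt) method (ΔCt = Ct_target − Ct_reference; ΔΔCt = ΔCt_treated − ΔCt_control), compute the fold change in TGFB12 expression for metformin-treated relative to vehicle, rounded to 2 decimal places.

13.18

ΔCt(vehicle) = 29.320 − 19.180 = 10.140
ΔCt(metformin-treated) = 24.990 − 18.570 = 6.420
ΔΔCt = 6.420 − 10.140 = -3.720
Fold change = 2^(−(-3.720)) = 2^3.720 = 13.177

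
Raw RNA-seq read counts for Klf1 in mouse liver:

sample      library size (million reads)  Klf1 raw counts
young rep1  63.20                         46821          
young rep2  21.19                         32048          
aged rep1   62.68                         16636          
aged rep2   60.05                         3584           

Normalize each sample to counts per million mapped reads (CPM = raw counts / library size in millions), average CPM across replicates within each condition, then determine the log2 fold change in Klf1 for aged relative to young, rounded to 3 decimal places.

-2.793

CPM(young rep1) = 46821 / 63.20 = 740.8386
CPM(young rep2) = 32048 / 21.19 = 1512.4115
CPM(aged rep1) = 16636 / 62.68 = 265.4116
CPM(aged rep2) = 3584 / 60.05 = 59.6836
mean CPM(young) = 1126.6251; mean CPM(aged) = 162.5476
Fold change = 162.5476 / 1126.6251 = 0.14428
log2(0.14428) = -2.7931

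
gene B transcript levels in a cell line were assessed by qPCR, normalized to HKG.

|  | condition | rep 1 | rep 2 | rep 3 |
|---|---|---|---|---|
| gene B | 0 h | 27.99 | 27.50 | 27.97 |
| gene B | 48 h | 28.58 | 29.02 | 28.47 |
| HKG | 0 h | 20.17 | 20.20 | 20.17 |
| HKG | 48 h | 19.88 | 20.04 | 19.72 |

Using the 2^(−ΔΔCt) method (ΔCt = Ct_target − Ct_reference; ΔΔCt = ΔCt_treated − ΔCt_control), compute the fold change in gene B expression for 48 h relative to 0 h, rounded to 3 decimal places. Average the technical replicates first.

0.444

Mean Ct: gene B 0 h 27.820; gene B 48 h 28.690; HKG 0 h 20.180; HKG 48 h 19.880
ΔCt(0 h) = 27.820 − 20.180 = 7.640
ΔCt(48 h) = 28.690 − 19.880 = 8.810
ΔΔCt = 8.810 − 7.640 = 1.170
Fold change = 2^(−1.170) = 0.4444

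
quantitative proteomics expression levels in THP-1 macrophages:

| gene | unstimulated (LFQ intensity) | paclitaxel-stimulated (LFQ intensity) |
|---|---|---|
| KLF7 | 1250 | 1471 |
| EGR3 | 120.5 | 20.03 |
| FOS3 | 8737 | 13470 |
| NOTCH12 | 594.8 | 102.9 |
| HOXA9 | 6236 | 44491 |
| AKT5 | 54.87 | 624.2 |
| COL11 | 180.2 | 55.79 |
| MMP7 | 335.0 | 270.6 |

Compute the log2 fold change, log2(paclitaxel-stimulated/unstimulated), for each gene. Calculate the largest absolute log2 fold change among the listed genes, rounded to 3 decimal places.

log2(1471/1250) = 0.235  (KLF7)
log2(20.03/120.5) = -2.589  (EGR3)
log2(13470/8737) = 0.625  (FOS3)
log2(102.9/594.8) = -2.531  (NOTCH12)
log2(44491/6236) = 2.835  (HOXA9)
log2(624.2/54.87) = 3.508  (AKT5)
log2(55.79/180.2) = -1.692  (COL11)
log2(270.6/335.0) = -0.308  (MMP7)
The largest magnitude belongs to AKT5.

3.508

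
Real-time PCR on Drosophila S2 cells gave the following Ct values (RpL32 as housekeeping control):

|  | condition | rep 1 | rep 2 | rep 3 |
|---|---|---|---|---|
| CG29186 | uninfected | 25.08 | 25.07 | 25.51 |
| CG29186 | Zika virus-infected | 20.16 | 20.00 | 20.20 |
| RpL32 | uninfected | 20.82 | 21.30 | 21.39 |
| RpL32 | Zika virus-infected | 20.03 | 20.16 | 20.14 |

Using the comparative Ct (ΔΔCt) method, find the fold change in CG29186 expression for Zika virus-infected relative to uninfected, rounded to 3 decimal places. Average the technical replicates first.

Mean Ct: CG29186 uninfected 25.220; CG29186 Zika virus-infected 20.120; RpL32 uninfected 21.170; RpL32 Zika virus-infected 20.110
ΔCt(uninfected) = 25.220 − 21.170 = 4.050
ΔCt(Zika virus-infected) = 20.120 − 20.110 = 0.010
ΔΔCt = 0.010 − 4.050 = -4.040
Fold change = 2^(−(-4.040)) = 2^4.040 = 16.4498

16.450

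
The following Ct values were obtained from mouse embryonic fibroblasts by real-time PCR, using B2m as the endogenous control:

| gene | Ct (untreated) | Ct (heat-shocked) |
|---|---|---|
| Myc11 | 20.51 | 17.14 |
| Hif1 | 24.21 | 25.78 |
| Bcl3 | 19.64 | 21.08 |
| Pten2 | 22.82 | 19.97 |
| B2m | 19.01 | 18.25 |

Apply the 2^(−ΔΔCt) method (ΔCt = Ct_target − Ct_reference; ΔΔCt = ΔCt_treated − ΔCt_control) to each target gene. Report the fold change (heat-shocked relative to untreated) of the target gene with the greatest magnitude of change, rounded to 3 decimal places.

Myc11: ΔΔCt = (17.14−18.25) − (20.51−19.01) = -1.11 − 1.50 = -2.61; fold change = 2^2.61 = 6.105
Hif1: ΔΔCt = (25.78−18.25) − (24.21−19.01) = 7.53 − 5.20 = 2.33; fold change = 2^-2.33 = 0.199
Bcl3: ΔΔCt = (21.08−18.25) − (19.64−19.01) = 2.83 − 0.63 = 2.20; fold change = 2^-2.20 = 0.218
Pten2: ΔΔCt = (19.97−18.25) − (22.82−19.01) = 1.72 − 3.81 = -2.09; fold change = 2^2.09 = 4.257
Myc11 has the largest |ΔΔCt| = 2.61.

6.105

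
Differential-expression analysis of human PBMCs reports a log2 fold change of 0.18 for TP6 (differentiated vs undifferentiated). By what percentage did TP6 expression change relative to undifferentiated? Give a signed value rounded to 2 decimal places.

13.29%

Fold change = 2^(0.18) = 1.1329
Percent change = (FC − 1) × 100% = (1.1329 − 1) × 100 = 13.29%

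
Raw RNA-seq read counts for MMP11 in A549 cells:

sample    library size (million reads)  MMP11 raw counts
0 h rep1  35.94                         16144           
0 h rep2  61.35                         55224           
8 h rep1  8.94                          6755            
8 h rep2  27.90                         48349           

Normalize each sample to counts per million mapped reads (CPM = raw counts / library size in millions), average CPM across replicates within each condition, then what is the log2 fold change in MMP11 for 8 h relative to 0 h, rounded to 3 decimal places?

CPM(0 h rep1) = 16144 / 35.94 = 449.1931
CPM(0 h rep2) = 55224 / 61.35 = 900.1467
CPM(8 h rep1) = 6755 / 8.94 = 755.5928
CPM(8 h rep2) = 48349 / 27.90 = 1732.9391
mean CPM(0 h) = 674.6699; mean CPM(8 h) = 1244.2660
Fold change = 1244.2660 / 674.6699 = 1.84426
log2(1.84426) = 0.8830

0.883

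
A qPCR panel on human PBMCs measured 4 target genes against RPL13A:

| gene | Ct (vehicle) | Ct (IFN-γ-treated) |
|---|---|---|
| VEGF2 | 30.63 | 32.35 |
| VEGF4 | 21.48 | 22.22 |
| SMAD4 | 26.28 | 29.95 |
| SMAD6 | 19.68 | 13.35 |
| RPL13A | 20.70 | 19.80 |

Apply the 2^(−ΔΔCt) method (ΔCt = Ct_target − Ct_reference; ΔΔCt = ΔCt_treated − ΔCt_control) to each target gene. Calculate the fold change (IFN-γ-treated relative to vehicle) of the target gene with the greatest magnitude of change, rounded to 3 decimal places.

43.111

VEGF2: ΔΔCt = (32.35−19.80) − (30.63−20.70) = 12.55 − 9.93 = 2.62; fold change = 2^-2.62 = 0.163
VEGF4: ΔΔCt = (22.22−19.80) − (21.48−20.70) = 2.42 − 0.78 = 1.64; fold change = 2^-1.64 = 0.321
SMAD4: ΔΔCt = (29.95−19.80) − (26.28−20.70) = 10.15 − 5.58 = 4.57; fold change = 2^-4.57 = 0.042
SMAD6: ΔΔCt = (13.35−19.80) − (19.68−20.70) = -6.45 − (-1.02) = -5.43; fold change = 2^5.43 = 43.111
SMAD6 has the largest |ΔΔCt| = 5.43.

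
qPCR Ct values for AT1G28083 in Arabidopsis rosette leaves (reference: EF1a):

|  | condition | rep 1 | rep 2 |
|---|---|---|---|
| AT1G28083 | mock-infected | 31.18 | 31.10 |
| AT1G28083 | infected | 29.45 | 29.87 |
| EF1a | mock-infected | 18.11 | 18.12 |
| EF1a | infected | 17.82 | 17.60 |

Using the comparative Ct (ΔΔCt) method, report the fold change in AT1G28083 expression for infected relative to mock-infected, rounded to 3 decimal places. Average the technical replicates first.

2.107

Mean Ct: AT1G28083 mock-infected 31.140; AT1G28083 infected 29.660; EF1a mock-infected 18.115; EF1a infected 17.710
ΔCt(mock-infected) = 31.140 − 18.115 = 13.025
ΔCt(infected) = 29.660 − 17.710 = 11.950
ΔΔCt = 11.950 − 13.025 = -1.075
Fold change = 2^(−(-1.075)) = 2^1.075 = 2.1067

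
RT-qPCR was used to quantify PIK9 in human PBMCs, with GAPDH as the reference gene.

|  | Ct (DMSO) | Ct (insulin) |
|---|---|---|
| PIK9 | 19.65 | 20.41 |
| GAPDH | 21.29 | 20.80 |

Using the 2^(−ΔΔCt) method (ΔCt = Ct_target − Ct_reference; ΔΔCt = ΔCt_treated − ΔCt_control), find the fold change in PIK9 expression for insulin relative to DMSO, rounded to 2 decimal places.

0.42

ΔCt(DMSO) = 19.650 − 21.290 = -1.640
ΔCt(insulin) = 20.410 − 20.800 = -0.390
ΔΔCt = -0.390 − (-1.640) = 1.250
Fold change = 2^(−1.250) = 0.420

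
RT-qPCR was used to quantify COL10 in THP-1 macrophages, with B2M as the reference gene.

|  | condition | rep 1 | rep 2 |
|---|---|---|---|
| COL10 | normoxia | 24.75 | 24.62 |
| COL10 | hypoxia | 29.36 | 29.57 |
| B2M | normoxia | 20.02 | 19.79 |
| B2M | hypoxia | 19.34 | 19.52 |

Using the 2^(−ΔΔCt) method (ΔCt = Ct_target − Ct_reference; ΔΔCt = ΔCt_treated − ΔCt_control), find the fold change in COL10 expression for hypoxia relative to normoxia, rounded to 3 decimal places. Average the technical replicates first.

0.026

Mean Ct: COL10 normoxia 24.685; COL10 hypoxia 29.465; B2M normoxia 19.905; B2M hypoxia 19.430
ΔCt(normoxia) = 24.685 − 19.905 = 4.780
ΔCt(hypoxia) = 29.465 − 19.430 = 10.035
ΔΔCt = 10.035 − 4.780 = 5.255
Fold change = 2^(−5.255) = 0.0262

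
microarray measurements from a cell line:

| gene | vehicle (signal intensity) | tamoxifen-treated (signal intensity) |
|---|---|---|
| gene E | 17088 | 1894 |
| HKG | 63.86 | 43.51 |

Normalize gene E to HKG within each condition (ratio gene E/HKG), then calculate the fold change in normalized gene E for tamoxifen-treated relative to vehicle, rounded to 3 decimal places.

gene E/HKG (vehicle) = 17088 / 63.86 = 267.59
gene E/HKG (tamoxifen-treated) = 1894 / 43.51 = 43.53
Fold change = 43.53 / 267.59 = 0.1627

0.163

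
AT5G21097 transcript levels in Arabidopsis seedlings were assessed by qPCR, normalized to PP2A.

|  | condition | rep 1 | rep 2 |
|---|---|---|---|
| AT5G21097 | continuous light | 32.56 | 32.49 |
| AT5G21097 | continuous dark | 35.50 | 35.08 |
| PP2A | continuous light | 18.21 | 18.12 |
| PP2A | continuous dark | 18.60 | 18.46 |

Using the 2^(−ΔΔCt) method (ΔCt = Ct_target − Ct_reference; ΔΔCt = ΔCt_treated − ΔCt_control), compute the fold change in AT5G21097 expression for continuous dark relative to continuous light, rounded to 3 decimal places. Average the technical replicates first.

0.189

Mean Ct: AT5G21097 continuous light 32.525; AT5G21097 continuous dark 35.290; PP2A continuous light 18.165; PP2A continuous dark 18.530
ΔCt(continuous light) = 32.525 − 18.165 = 14.360
ΔCt(continuous dark) = 35.290 − 18.530 = 16.760
ΔΔCt = 16.760 − 14.360 = 2.400
Fold change = 2^(−2.400) = 0.1895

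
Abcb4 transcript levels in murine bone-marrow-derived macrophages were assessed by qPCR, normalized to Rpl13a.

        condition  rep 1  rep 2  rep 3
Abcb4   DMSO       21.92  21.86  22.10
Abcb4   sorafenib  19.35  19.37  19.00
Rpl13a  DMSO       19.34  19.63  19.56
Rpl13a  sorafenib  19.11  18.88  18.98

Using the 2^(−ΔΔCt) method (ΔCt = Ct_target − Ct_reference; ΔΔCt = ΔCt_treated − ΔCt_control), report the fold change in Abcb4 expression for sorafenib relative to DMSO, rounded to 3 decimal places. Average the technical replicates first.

4.595

Mean Ct: Abcb4 DMSO 21.960; Abcb4 sorafenib 19.240; Rpl13a DMSO 19.510; Rpl13a sorafenib 18.990
ΔCt(DMSO) = 21.960 − 19.510 = 2.450
ΔCt(sorafenib) = 19.240 − 18.990 = 0.250
ΔΔCt = 0.250 − 2.450 = -2.200
Fold change = 2^(−(-2.200)) = 2^2.200 = 4.5948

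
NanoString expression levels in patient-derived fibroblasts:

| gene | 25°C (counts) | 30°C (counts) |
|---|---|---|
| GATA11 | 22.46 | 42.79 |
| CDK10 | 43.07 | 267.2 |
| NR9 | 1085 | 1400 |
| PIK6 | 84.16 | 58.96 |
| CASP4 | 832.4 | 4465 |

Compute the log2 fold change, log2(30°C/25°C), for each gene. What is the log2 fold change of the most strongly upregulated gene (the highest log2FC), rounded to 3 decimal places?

2.633

log2(42.79/22.46) = 0.930  (GATA11)
log2(267.2/43.07) = 2.633  (CDK10)
log2(1400/1085) = 0.368  (NR9)
log2(58.96/84.16) = -0.513  (PIK6)
log2(4465/832.4) = 2.423  (CASP4)
CDK10 is most strongly upregulated.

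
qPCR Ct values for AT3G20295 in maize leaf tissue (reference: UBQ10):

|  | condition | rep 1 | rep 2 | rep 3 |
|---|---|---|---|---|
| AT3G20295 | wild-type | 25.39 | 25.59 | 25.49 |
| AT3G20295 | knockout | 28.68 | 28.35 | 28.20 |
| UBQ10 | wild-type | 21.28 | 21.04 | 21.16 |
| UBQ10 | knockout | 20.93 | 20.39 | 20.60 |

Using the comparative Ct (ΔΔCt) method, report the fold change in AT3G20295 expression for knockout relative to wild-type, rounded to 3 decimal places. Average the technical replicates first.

Mean Ct: AT3G20295 wild-type 25.490; AT3G20295 knockout 28.410; UBQ10 wild-type 21.160; UBQ10 knockout 20.640
ΔCt(wild-type) = 25.490 − 21.160 = 4.330
ΔCt(knockout) = 28.410 − 20.640 = 7.770
ΔΔCt = 7.770 − 4.330 = 3.440
Fold change = 2^(−3.440) = 0.0921

0.092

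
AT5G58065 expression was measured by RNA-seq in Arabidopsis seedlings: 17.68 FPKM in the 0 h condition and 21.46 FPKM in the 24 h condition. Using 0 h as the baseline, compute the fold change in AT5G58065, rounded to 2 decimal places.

1.21

Fold change = 21.46 / 17.68 = 1.214
AT5G58065 is upregulated.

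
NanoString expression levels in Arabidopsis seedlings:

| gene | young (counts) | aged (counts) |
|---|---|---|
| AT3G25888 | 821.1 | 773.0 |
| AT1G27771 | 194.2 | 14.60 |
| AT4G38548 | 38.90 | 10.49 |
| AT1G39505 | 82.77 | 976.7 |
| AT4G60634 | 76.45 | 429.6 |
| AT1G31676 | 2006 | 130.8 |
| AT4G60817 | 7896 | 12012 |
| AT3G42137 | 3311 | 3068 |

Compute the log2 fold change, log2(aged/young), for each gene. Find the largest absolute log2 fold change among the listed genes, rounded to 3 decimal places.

3.939

log2(773.0/821.1) = -0.087  (AT3G25888)
log2(14.60/194.2) = -3.734  (AT1G27771)
log2(10.49/38.90) = -1.891  (AT4G38548)
log2(976.7/82.77) = 3.561  (AT1G39505)
log2(429.6/76.45) = 2.490  (AT4G60634)
log2(130.8/2006) = -3.939  (AT1G31676)
log2(12012/7896) = 0.605  (AT4G60817)
log2(3068/3311) = -0.110  (AT3G42137)
The largest magnitude belongs to AT1G31676.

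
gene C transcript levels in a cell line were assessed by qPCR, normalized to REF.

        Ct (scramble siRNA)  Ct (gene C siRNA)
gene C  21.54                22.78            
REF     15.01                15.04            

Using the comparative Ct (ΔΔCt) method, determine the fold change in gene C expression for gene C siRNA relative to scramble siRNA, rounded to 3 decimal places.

ΔCt(scramble siRNA) = 21.540 − 15.010 = 6.530
ΔCt(gene C siRNA) = 22.780 − 15.040 = 7.740
ΔΔCt = 7.740 − 6.530 = 1.210
Fold change = 2^(−1.210) = 0.4323

0.432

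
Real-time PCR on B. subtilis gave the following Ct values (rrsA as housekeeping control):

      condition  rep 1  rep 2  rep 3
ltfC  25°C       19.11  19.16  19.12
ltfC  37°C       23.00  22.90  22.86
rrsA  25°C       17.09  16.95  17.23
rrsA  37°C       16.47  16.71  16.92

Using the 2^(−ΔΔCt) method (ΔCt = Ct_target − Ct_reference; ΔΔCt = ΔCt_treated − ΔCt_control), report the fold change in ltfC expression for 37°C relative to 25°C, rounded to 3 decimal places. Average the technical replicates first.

0.055

Mean Ct: ltfC 25°C 19.130; ltfC 37°C 22.920; rrsA 25°C 17.090; rrsA 37°C 16.700
ΔCt(25°C) = 19.130 − 17.090 = 2.040
ΔCt(37°C) = 22.920 − 16.700 = 6.220
ΔΔCt = 6.220 − 2.040 = 4.180
Fold change = 2^(−4.180) = 0.0552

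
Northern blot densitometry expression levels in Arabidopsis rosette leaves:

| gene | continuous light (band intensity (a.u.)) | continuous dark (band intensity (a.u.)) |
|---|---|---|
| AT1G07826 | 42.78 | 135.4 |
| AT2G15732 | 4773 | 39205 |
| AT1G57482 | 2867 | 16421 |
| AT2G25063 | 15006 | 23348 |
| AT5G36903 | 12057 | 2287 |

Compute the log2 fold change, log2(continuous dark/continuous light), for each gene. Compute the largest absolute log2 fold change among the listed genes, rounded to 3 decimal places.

log2(135.4/42.78) = 1.662  (AT1G07826)
log2(39205/4773) = 3.038  (AT2G15732)
log2(16421/2867) = 2.518  (AT1G57482)
log2(23348/15006) = 0.638  (AT2G25063)
log2(2287/12057) = -2.398  (AT5G36903)
The largest magnitude belongs to AT2G15732.

3.038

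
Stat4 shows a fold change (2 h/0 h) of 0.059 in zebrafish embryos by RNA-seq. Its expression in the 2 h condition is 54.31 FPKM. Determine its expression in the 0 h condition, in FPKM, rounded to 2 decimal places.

920.51

0 h expression = 54.31 / 0.059 = 920.51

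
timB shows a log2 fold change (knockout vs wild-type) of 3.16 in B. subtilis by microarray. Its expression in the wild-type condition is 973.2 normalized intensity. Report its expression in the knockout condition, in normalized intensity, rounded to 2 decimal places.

Fold change = 2^(3.16) = 8.9383
knockout expression = 973.2 × 8.9383 = 8698.75

8698.75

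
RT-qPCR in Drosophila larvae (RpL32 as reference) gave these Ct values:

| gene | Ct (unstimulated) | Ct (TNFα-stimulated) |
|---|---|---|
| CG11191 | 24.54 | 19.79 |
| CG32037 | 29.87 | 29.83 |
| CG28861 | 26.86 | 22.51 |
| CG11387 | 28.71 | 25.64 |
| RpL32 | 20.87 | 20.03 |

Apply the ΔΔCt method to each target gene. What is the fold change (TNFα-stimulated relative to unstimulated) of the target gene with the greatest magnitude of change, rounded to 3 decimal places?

CG11191: ΔΔCt = (19.79−20.03) − (24.54−20.87) = -0.24 − 3.67 = -3.91; fold change = 2^3.91 = 15.032
CG32037: ΔΔCt = (29.83−20.03) − (29.87−20.87) = 9.80 − 9.00 = 0.80; fold change = 2^-0.80 = 0.574
CG28861: ΔΔCt = (22.51−20.03) − (26.86−20.87) = 2.48 − 5.99 = -3.51; fold change = 2^3.51 = 11.392
CG11387: ΔΔCt = (25.64−20.03) − (28.71−20.87) = 5.61 − 7.84 = -2.23; fold change = 2^2.23 = 4.691
CG11191 has the largest |ΔΔCt| = 3.91.

15.032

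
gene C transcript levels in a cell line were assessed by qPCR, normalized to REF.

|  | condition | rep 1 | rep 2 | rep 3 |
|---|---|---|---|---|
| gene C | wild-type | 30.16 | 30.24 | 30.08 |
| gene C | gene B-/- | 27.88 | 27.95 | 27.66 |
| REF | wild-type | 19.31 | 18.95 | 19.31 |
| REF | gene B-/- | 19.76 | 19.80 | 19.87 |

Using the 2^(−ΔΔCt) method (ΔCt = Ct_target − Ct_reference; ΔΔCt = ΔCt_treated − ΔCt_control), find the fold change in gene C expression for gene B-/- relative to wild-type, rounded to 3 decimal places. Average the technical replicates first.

7.727

Mean Ct: gene C wild-type 30.160; gene C gene B-/- 27.830; REF wild-type 19.190; REF gene B-/- 19.810
ΔCt(wild-type) = 30.160 − 19.190 = 10.970
ΔCt(gene B-/-) = 27.830 − 19.810 = 8.020
ΔΔCt = 8.020 − 10.970 = -2.950
Fold change = 2^(−(-2.950)) = 2^2.950 = 7.7275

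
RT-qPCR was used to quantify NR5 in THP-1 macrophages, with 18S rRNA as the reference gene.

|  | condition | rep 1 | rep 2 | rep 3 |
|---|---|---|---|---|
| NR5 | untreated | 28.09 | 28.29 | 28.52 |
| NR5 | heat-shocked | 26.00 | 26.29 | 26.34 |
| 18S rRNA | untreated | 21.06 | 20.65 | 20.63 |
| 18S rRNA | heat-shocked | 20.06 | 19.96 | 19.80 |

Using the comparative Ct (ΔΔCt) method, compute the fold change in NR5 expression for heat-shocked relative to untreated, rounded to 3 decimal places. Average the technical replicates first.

Mean Ct: NR5 untreated 28.300; NR5 heat-shocked 26.210; 18S rRNA untreated 20.780; 18S rRNA heat-shocked 19.940
ΔCt(untreated) = 28.300 − 20.780 = 7.520
ΔCt(heat-shocked) = 26.210 − 19.940 = 6.270
ΔΔCt = 6.270 − 7.520 = -1.250
Fold change = 2^(−(-1.250)) = 2^1.250 = 2.3784

2.378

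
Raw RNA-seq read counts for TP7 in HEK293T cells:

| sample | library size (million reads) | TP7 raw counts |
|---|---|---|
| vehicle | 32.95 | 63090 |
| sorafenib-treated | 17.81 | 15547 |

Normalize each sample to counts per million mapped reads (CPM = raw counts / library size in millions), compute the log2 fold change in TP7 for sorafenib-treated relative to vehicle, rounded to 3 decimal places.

-1.133

CPM(vehicle) = 63090 / 32.95 = 1914.7193
CPM(sorafenib-treated) = 15547 / 17.81 = 872.9366
Fold change = 872.9366 / 1914.7193 = 0.45591
log2(0.45591) = -1.1332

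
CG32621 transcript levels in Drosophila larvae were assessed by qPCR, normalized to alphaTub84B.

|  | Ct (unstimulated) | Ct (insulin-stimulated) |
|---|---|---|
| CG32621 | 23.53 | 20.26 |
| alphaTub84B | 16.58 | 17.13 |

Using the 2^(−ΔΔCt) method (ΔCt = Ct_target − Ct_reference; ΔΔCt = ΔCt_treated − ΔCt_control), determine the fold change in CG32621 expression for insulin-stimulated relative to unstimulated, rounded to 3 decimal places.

ΔCt(unstimulated) = 23.530 − 16.580 = 6.950
ΔCt(insulin-stimulated) = 20.260 − 17.130 = 3.130
ΔΔCt = 3.130 − 6.950 = -3.820
Fold change = 2^(−(-3.820)) = 2^3.820 = 14.1232

14.123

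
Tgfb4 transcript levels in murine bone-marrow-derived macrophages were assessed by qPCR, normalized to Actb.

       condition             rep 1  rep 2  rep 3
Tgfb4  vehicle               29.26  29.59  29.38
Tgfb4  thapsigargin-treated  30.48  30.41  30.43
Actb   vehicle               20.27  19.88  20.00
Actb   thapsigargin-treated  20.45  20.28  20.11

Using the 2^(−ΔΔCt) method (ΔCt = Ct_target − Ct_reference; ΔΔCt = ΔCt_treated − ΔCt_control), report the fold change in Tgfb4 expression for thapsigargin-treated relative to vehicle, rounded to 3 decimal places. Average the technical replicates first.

0.574

Mean Ct: Tgfb4 vehicle 29.410; Tgfb4 thapsigargin-treated 30.440; Actb vehicle 20.050; Actb thapsigargin-treated 20.280
ΔCt(vehicle) = 29.410 − 20.050 = 9.360
ΔCt(thapsigargin-treated) = 30.440 − 20.280 = 10.160
ΔΔCt = 10.160 − 9.360 = 0.800
Fold change = 2^(−0.800) = 0.5743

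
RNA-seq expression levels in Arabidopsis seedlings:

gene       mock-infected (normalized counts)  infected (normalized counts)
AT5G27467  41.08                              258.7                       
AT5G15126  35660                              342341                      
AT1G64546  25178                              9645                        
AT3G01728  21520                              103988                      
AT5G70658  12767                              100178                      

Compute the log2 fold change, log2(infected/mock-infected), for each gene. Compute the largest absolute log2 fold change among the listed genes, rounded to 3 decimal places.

3.263

log2(258.7/41.08) = 2.655  (AT5G27467)
log2(342341/35660) = 3.263  (AT5G15126)
log2(9645/25178) = -1.384  (AT1G64546)
log2(103988/21520) = 2.273  (AT3G01728)
log2(100178/12767) = 2.972  (AT5G70658)
The largest magnitude belongs to AT5G15126.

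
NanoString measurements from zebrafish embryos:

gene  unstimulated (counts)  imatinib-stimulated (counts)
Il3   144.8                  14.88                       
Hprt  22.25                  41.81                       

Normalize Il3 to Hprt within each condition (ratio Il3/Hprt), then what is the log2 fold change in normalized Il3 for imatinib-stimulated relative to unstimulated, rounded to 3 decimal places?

-4.193

Il3/Hprt (unstimulated) = 144.8 / 22.25 = 6.5079
Il3/Hprt (imatinib-stimulated) = 14.88 / 41.81 = 0.3559
Fold change = 0.3559 / 6.5079 = 0.0547
log2(0.0547) = -4.1927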